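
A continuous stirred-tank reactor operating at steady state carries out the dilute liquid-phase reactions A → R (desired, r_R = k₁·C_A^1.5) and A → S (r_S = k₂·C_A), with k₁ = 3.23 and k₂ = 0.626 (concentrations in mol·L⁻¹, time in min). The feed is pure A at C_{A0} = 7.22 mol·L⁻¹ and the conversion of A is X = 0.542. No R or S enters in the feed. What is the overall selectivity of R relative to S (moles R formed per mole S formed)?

9.38

Exit C_A = C_{A0}(1−X) = 7.22×0.458 = 3.307 mol·L⁻¹.
In a CSTR the entire volume is at exit conditions, so r_R = 3.23×3.307^1.5 = 19.42 and r_S = 0.626×3.307 = 2.070.
Overall selectivity = C_R/C_S = r_Rτ/(r_Sτ) = r_R/r_S = 9.38.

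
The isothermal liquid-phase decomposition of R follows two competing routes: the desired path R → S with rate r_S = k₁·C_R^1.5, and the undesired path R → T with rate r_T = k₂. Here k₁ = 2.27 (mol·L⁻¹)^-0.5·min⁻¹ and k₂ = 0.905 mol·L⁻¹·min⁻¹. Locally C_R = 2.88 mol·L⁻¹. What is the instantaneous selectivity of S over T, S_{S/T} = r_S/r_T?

S_{S/T} = r_S/r_T = (k₁·C_R^1.5)/(k₂) = (k₁/k₂)·C_R^1.5.
= (2.27×2.880^1.5) / (0.905) = 11.09/0.9050 = 12.3.

12.3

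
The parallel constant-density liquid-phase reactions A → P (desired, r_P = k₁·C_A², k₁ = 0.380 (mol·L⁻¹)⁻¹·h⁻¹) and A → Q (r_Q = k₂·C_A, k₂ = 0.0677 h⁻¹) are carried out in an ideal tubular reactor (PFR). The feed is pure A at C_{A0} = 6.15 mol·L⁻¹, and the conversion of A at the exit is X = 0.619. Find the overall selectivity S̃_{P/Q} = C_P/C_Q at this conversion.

22.2

C_A = C_{A0}(1−X) = 2.343 mol·L⁻¹.
Along a PFR/batch, dC_Q/dC_A = −r_Q/(r_P+r_Q) = −k₂/(k₂+k₁·C_A).
Integrating from C_{A0} to C_A: C_Q = (0.0677/0.380)·ln[(0.0677+0.380·6.15)/(0.0677+0.380·2.34)] = 0.1782·ln(2.405/0.9581) = 0.1639 mol·L⁻¹.
Then C_P = (C_{A0}−C_A) − C_Q = 3.807 − 0.1639 = 3.643 mol·L⁻¹.
S̃_{P/Q} = C_P/C_Q = 3.643/0.1639 = 22.2.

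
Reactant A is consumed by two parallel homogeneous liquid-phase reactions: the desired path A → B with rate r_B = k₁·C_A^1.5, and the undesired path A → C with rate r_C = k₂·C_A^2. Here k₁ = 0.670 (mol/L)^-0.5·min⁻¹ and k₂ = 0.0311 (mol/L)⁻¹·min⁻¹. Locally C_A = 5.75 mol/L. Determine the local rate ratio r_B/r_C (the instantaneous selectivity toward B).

8.98

S_{B/C} = r_B/r_C = (k₁·C_A^1.5)/(k₂·C_A^2) = (k₁/k₂)·C_A^-0.5.
= (0.670×5.750^1.5) / (0.0311×5.750^2) = 9.238/1.028 = 8.98.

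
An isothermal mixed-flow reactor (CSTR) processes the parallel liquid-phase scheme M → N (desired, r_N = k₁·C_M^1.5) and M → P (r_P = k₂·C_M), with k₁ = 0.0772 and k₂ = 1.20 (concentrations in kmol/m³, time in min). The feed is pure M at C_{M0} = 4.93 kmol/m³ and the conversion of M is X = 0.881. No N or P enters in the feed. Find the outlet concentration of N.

Exit C_M = C_{M0}(1−X) = 4.93×0.119 = 0.5867 kmol/m³.
Rates in a CSTR are evaluated at the outlet concentration: r_N = 0.0772×0.5867^1.5 = 0.03469, r_P = 1.20×0.5867 = 0.7040.
Fraction of consumed M going to N: r_N/(r_N+r_P) = 0.04696.
C_N = 0.04696·C_{M0}·X = 0.04696×4.93×0.881 = 0.204 kmol/m³.

0.204 kmol/m³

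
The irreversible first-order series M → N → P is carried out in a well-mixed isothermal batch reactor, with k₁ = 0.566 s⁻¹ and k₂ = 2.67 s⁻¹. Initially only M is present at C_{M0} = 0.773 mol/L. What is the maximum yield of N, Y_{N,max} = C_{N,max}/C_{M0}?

0.140

For a first-order series the maximum intermediate yield is C_{N,max}/C_{M0} = (k₁/k₂)^[k₂/(k₂−k₁)].
= (0.566/2.67)^(2.67/(2.67−0.566)) = (0.2120)^(1.269) = 0.1397.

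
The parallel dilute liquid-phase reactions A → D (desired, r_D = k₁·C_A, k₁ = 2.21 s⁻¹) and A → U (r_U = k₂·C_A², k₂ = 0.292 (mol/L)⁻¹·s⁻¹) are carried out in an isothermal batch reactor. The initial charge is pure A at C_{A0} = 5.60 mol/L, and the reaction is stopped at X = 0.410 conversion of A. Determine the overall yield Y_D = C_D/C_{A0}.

0.259

C_A = C_{A0}(1−X) = 3.304 mol/L.
Along a PFR/batch, dC_D/dC_A = −r_D/(r_D+r_U) = −k₁/(k₁+k₂·C_A).
Integrating from C_{A0} to C_A: C_D = (2.21/0.292)·ln[(2.21+0.292·5.60)/(2.21+0.292·3.30)] = 7.568·ln(3.845/3.175) = 1.450 mol/L.
Y_D = C_D/C_{A0} = 1.450/5.60 = 0.259.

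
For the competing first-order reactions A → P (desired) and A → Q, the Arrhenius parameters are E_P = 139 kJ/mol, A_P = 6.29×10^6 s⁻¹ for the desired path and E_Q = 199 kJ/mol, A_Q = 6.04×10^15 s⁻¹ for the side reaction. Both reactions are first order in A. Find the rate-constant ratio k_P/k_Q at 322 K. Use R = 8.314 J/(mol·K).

k_P/k_Q = (A_P/A_Q)·exp[−(E_P−E_Q)/(RT)] = (A_P/A_Q)·exp[(E_Q−E_P)/(RT)].
(E_Q−E_P)/(RT) = (199−139)×10³/(8.314×322) = 60000/2677 = 22.41.
k_P/k_Q = (6.29×10^6/6.04×10^15)·exp(22.41) = 1.041×10^-9 × 5.414×10^9 = 5.64.
Since E_P < E_Q, lowering the temperature improves selectivity toward P.

5.64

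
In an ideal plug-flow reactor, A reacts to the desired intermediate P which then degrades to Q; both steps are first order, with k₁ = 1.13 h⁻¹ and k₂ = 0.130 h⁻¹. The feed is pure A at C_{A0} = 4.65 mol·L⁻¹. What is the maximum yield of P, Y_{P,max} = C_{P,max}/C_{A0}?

At the optimum, C_{P,max}/C_{A0} = (k₁/k₂)^[k₂/(k₂−k₁)].
= (1.13/0.130)^(0.130/(0.130−1.13)) = (8.692)^(-0.1300) = 0.7549.

0.755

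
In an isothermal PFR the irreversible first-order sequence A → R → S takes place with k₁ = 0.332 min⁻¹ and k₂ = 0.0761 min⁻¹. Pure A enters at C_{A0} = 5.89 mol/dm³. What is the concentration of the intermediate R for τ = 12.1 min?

2.91 mol/dm³

Solving the coupled first-order balances gives C_R(τ) = [k₁/(k₂−k₁)]·C_{A0}·(e^(−k₁τ) − e^(−k₂τ)).
e^(−k₁τ) = e^(−0.332×12.1) = e^(−4.017) = 0.01800; e^(−k₂τ) = e^(−0.9208) = 0.3982.
C_R = 0.332×5.89/(0.0761−0.332) × (0.01800−0.3982) = (-7.642)×(-0.3802) = 2.905 mol/dm³.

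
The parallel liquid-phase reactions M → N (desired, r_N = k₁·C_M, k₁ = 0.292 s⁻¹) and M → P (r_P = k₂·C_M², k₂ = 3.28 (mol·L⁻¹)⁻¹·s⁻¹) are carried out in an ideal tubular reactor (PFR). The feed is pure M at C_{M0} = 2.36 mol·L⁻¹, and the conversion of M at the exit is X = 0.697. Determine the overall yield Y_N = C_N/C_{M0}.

0.0420

C_M = C_{M0}(1−X) = 0.7151 mol·L⁻¹.
Along a PFR/batch, dC_N/dC_M = −r_N/(r_N+r_P) = −k₁/(k₁+k₂·C_M).
Integrating from C_{M0} to C_M: C_N = (0.292/3.28)·ln[(0.292+3.28·2.36)/(0.292+3.28·0.715)] = 0.08902·ln(8.033/2.637) = 0.09915 mol·L⁻¹.
Y_N = C_N/C_{M0} = 0.09915/2.36 = 0.0420.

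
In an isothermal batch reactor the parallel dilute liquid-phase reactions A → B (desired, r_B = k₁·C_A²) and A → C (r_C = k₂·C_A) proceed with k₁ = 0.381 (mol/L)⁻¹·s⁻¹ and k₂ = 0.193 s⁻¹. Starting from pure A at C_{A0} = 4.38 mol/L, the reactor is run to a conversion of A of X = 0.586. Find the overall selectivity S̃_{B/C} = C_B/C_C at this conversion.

C_A = C_{A0}(1−X) = 1.813 mol/L.
Along a PFR/batch, dC_C/dC_A = −r_C/(r_B+r_C) = −k₂/(k₂+k₁·C_A).
Integrating from C_{A0} to C_A: C_C = (0.193/0.381)·ln[(0.193+0.381·4.38)/(0.193+0.381·1.81)] = 0.5066·ln(1.862/0.8839) = 0.3774 mol/L.
Then C_B = (C_{A0}−C_A) − C_C = 2.567 − 0.3774 = 2.189 mol/L.
S̃_{B/C} = C_B/C_C = 2.189/0.3774 = 5.80.

5.80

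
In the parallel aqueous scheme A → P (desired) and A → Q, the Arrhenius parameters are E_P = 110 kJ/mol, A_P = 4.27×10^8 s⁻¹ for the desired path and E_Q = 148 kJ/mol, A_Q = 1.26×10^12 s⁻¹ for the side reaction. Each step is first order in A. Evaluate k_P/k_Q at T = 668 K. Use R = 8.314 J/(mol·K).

k_P/k_Q = (A_P/A_Q)·exp[−(E_P−E_Q)/(RT)] = (A_P/A_Q)·exp[(E_Q−E_P)/(RT)].
(E_Q−E_P)/(RT) = (148−110)×10³/(8.314×668) = 38000/5554 = 6.842.
k_P/k_Q = (4.27×10^8/1.26×10^12)·exp(6.842) = 3.389×10^-4 × 936.6 = 0.317.
Since E_P < E_Q, lowering the temperature improves selectivity toward P.

0.317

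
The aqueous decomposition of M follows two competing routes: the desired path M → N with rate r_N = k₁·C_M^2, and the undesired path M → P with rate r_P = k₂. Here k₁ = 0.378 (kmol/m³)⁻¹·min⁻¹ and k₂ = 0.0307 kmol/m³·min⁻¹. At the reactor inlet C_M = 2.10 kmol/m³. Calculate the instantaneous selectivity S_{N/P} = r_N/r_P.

54.3

S_{N/P} = r_N/r_P = (k₁·C_M^2)/(k₂) = (k₁/k₂)·C_M^2.
= (0.378×2.100^2) / (0.0307) = 1.667/0.03070 = 54.3.
Since the desired path is higher order in M, keeping C_M high (PFR or concentrated feed) favours N.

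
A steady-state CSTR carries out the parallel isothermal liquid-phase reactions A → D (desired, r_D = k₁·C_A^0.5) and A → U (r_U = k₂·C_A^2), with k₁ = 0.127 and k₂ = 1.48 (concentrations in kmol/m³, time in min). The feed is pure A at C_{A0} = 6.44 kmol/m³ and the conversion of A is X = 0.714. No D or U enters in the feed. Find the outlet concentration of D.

0.153 kmol/m³

Exit C_A = C_{A0}(1−X) = 6.44×0.286 = 1.842 kmol/m³.
Rates in a CSTR are evaluated at the outlet concentration: r_D = 0.127×1.842^0.5 = 0.1724, r_U = 1.48×1.842^2 = 5.021.
Fraction of consumed A going to D: r_D/(r_D+r_U) = 0.03319.
C_D = 0.03319·C_{A0}·X = 0.03319×6.44×0.714 = 0.153 kmol/m³.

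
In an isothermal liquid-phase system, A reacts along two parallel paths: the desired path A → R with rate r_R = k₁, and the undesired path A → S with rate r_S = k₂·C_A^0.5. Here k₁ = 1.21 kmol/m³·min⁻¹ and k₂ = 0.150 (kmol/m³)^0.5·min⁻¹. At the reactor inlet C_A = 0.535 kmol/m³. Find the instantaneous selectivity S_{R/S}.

11.0

S_{R/S} = r_R/r_S = (k₁)/(k₂·C_A^0.5) = (k₁/k₂)·C_A^-0.5.
= (1.21) / (0.150×0.5350^0.5) = 1.210/0.1097 = 11.0.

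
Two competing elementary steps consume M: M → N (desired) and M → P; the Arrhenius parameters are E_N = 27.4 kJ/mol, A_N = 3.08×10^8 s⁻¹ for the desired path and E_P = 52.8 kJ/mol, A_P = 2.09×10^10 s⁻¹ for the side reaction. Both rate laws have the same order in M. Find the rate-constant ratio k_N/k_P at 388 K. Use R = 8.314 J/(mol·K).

With equal orders, S_{N/P} = k_N/k_P = (A_N/A_P)·exp[(E_P−E_N)/(RT)].
(E_P−E_N)/(RT) = (52.8−27.4)×10³/(8.314×388) = 25400/3226 = 7.874.
k_N/k_P = (3.08×10^8/2.09×10^10)·exp(7.874) = 0.01474 × 2628 = 38.7.

38.7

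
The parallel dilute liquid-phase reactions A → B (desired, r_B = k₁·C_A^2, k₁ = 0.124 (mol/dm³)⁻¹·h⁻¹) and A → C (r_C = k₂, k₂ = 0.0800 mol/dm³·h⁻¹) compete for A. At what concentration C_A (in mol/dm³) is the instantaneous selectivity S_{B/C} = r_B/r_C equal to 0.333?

S_{B/C} = (k₁/k₂)·C_A^2 ⇒ C_A = (S·k₂/k₁)^(0.5).
= (0.333×0.0800/0.124)^(0.5) = (0.2148)^(0.5) = 0.464 mol/dm³.

0.464 mol/dm³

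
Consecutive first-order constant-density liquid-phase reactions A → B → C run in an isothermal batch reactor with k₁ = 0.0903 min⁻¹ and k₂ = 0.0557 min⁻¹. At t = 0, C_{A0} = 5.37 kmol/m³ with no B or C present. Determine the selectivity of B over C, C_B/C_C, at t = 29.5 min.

0.531

The intermediate concentration in a first-order A→B→C sequence is C_B = k₁C_{A0}(e^(−k₁t) − e^(−k₂t))/(k₂−k₁).
e^(−k₁t) = e^(−0.0903×29.5) = e^(−2.664) = 0.06968; e^(−k₂t) = e^(−1.643) = 0.1934.
C_B = 0.0903×5.37/(0.0557−0.0903) × (0.06968−0.1934) = (-14.01)×(-0.1237) = 1.733 kmol/m³.
C_A = C_{A0}e^(−k₁t) = 0.3742 kmol/m³, so C_C = C_{A0}−C_A−C_B = 3.262 kmol/m³; C_B/C_C = 0.531.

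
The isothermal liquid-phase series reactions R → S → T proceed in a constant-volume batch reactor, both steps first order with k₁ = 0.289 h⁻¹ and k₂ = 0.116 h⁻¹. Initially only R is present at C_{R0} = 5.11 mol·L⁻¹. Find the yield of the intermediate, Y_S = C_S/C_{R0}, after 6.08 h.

Solving the coupled first-order balances gives C_S(t) = [k₁/(k₂−k₁)]·C_{R0}·(e^(−k₁t) − e^(−k₂t)).
e^(−k₁t) = e^(−0.289×6.08) = e^(−1.757) = 0.1725; e^(−k₂t) = e^(−0.7053) = 0.4940.
C_S = 0.289×5.11/(0.116−0.289) × (0.1725−0.4940) = (-8.536)×(-0.3214) = 2.744 mol·L⁻¹.
Y_S = C_S/C_{R0} = 2.744/5.11 = 0.537.

0.537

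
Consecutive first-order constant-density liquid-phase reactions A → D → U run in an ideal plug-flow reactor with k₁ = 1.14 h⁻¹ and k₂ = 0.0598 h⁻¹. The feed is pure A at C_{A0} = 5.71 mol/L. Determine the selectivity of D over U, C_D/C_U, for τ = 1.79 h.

13.8

For first-order series with pure A initially, C_D(τ) = k₁C_{A0}/(k₂−k₁)·(e^(−k₁τ) − e^(−k₂τ)).
e^(−k₁τ) = e^(−1.14×1.79) = e^(−2.041) = 0.1300; e^(−k₂τ) = e^(−0.1070) = 0.8985.
C_D = 1.14×5.71/(0.0598−1.14) × (0.1300−0.8985) = (-6.026)×(-0.7685) = 4.631 mol/L.
C_A = C_{A0}e^(−k₁τ) = 0.7420 mol/L, so C_U = C_{A0}−C_A−C_D = 0.3367 mol/L; C_D/C_U = 13.8.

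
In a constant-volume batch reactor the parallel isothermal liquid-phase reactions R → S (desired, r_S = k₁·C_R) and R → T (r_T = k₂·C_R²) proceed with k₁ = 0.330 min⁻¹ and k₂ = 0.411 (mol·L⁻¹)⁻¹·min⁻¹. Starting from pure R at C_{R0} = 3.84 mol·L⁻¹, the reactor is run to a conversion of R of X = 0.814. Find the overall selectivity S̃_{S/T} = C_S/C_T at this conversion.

0.403

C_R = C_{R0}(1−X) = 0.7142 mol·L⁻¹.
Along a PFR/batch, dC_S/dC_R = −r_S/(r_S+r_T) = −k₁/(k₁+k₂·C_R).
Integrating from C_{R0} to C_R: C_S = (0.330/0.411)·ln[(0.330+0.411·3.84)/(0.330+0.411·0.714)] = 0.8029·ln(1.908/0.6236) = 0.8981 mol·L⁻¹.
C_T = (C_{R0}−C_R)−C_S = 2.228 mol·L⁻¹; S̃_{S/T} = 0.8981/2.228 = 0.403.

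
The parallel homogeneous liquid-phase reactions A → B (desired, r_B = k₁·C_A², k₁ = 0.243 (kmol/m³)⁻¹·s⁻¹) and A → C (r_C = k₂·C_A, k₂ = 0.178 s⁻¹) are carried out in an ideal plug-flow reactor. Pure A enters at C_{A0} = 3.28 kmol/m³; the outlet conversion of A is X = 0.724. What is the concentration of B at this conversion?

1.72 kmol/m³

C_A = C_{A0}(1−X) = 0.9053 kmol/m³.
Along a PFR/batch, dC_C/dC_A = −r_C/(r_B+r_C) = −k₂/(k₂+k₁·C_A).
Integrating from C_{A0} to C_A: C_C = (0.178/0.243)·ln[(0.178+0.243·3.28)/(0.178+0.243·0.905)] = 0.7325·ln(0.9750/0.3980) = 0.6564 kmol/m³.
Then C_B = (C_{A0}−C_A) − C_C = 2.375 − 0.6564 = 1.718 kmol/m³.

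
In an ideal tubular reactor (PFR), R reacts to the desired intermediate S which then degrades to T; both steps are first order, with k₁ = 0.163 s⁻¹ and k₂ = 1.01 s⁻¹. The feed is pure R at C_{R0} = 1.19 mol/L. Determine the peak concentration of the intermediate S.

At the optimum, C_{S,max}/C_{R0} = (k₁/k₂)^[k₂/(k₂−k₁)].
= (0.163/1.01)^(1.01/(1.01−0.163)) = (0.1614)^(1.192) = 0.1136.
C_{S,max} = 0.1136×1.19 = 0.135 mol/L.

0.135 mol/L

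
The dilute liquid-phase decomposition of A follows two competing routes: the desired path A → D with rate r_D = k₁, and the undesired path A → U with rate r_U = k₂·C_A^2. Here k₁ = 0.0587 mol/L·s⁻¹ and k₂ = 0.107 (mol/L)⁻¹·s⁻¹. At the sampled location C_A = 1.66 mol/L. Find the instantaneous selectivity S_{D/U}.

S_{D/U} = r_D/r_U = (k₁)/(k₂·C_A^2) = (k₁/k₂)·C_A^-2.
= (0.0587) / (0.107×1.660^2) = 0.05870/0.2948 = 0.199.
The undesired path is higher order in A, so low C_A (CSTR or dilute feed) favours D.

0.199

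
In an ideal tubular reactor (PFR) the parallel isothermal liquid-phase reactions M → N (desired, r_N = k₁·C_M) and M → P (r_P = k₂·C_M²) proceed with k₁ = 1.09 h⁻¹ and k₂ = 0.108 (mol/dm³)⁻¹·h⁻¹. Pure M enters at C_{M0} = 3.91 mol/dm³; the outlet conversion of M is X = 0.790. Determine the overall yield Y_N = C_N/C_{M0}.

0.643

C_M = C_{M0}(1−X) = 0.8211 mol/dm³.
Along a PFR/batch, dC_N/dC_M = −r_N/(r_N+r_P) = −k₁/(k₁+k₂·C_M).
Integrating from C_{M0} to C_M: C_N = (1.09/0.108)·ln[(1.09+0.108·3.91)/(1.09+0.108·0.821)] = 10.09·ln(1.512/1.179) = 2.515 mol/dm³.
Y_N = C_N/C_{M0} = 2.515/3.91 = 0.643.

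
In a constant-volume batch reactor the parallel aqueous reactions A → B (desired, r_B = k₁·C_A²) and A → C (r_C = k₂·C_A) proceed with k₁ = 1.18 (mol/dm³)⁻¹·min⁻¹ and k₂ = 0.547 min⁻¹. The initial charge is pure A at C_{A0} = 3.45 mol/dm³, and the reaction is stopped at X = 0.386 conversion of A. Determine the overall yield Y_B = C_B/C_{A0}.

C_A = C_{A0}(1−X) = 2.118 mol/dm³.
Along a PFR/batch, dC_C/dC_A = −r_C/(r_B+r_C) = −k₂/(k₂+k₁·C_A).
Integrating from C_{A0} to C_A: C_C = (0.547/1.18)·ln[(0.547+1.18·3.45)/(0.547+1.18·2.12)] = 0.4636·ln(4.618/3.047) = 0.1928 mol/dm³.
Then C_B = (C_{A0}−C_A) − C_C = 1.332 − 0.1928 = 1.139 mol/dm³.
Y_B = C_B/C_{A0} = 1.139/3.45 = 0.330.

0.330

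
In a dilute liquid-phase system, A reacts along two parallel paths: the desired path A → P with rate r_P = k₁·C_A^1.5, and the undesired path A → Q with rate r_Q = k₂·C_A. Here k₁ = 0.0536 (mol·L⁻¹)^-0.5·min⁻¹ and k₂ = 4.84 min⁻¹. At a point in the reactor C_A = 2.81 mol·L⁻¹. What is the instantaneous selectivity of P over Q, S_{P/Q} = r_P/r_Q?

0.0186

S_{P/Q} = r_P/r_Q = (k₁·C_A^1.5)/(k₂·C_A) = (k₁/k₂)·C_A^0.5.
= (0.0536×2.810^1.5) / (4.84×2.810) = 0.2525/13.60 = 0.0186.
Since the desired path is higher order in A, keeping C_A high (PFR or concentrated feed) favours P.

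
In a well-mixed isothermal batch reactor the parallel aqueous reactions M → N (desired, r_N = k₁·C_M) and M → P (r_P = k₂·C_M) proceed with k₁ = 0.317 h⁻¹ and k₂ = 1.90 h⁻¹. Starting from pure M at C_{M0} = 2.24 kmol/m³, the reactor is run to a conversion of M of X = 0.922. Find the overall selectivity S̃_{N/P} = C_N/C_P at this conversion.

C_M = C_{M0}(1−X) = 0.1747 kmol/m³.
Both paths are first order in M, so the instantaneous fraction to N is constant: dC_N/d(−C_M) = k₁/(k₁+k₂) = 0.1430.
C_N = 0.1430·(C_{M0}−C_M) = 0.1430×2.065 = 0.295 kmol/m³.
C_P = (C_{M0}−C_M)−C_N = 1.770 kmol/m³; S̃_{N/P} = 0.2953/1.770 = 0.167.

0.167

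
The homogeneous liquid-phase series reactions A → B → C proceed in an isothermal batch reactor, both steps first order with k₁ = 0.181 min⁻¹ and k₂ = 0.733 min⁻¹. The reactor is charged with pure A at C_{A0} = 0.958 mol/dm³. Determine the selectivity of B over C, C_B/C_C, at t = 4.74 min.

0.288

The intermediate concentration in a first-order A→B→C sequence is C_B = k₁C_{A0}(e^(−k₁t) − e^(−k₂t))/(k₂−k₁).
e^(−k₁t) = e^(−0.181×4.74) = e^(−0.8579) = 0.4240; e^(−k₂t) = e^(−3.474) = 0.03098.
C_B = 0.181×0.958/(0.733−0.181) × (0.4240−0.03098) = 0.3141×0.3931 = 0.1235 mol/dm³.
C_A = C_{A0}e^(−k₁t) = 0.4062 mol/dm³, so C_C = C_{A0}−C_A−C_B = 0.4283 mol/dm³; C_B/C_C = 0.288.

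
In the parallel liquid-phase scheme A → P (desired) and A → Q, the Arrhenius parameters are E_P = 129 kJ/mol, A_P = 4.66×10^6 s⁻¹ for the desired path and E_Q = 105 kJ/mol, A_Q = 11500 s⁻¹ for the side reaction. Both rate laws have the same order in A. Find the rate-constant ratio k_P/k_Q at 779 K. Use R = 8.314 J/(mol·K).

9.96

k_P/k_Q = (A_P/A_Q)·exp[−(E_P−E_Q)/(RT)] = (A_P/A_Q)·exp[(E_Q−E_P)/(RT)].
(E_Q−E_P)/(RT) = (105−129)×10³/(8.314×779) = -24000/6477 = -3.706.
k_P/k_Q = (4.66×10^6/11500)·exp(-3.706) = 405.2 × 0.02458 = 9.96.
Since E_P > E_Q, raising the temperature improves selectivity toward P.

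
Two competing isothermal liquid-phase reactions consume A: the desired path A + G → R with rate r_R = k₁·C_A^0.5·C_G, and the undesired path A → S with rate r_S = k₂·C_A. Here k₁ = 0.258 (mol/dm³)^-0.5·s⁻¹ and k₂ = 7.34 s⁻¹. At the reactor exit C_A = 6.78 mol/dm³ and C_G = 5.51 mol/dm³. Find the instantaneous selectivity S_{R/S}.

0.0744

S_{R/S} = r_R/r_S = (k₁·C_A^0.5·C_G)/(k₂·C_A) = (k₁/k₂)·C_A^-0.5·C_G.
= (0.258×6.780^0.5×5.510) / (7.34×6.780) = 3.702/49.77 = 0.0744.
The undesired path is higher order in A, so low C_A (CSTR or dilute feed) favours R.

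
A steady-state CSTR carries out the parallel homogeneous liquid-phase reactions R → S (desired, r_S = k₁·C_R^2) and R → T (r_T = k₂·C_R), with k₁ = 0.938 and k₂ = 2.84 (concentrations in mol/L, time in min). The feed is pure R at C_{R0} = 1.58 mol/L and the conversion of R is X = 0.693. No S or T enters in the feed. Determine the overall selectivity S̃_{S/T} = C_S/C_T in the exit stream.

Exit C_R = C_{R0}(1−X) = 1.58×0.307 = 0.4851 mol/L.
A CSTR operates uniformly at the exit composition, giving r_S = 0.2207 and r_T = 1.378 (each k·C_R^n at C_R = 0.4851).
Overall selectivity = C_S/C_T = r_Sτ/(r_Tτ) = r_S/r_T = 0.160.

0.160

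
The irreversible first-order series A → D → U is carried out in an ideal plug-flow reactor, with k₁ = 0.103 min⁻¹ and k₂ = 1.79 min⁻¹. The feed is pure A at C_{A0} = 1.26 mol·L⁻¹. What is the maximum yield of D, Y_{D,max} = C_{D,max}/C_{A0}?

Evaluating C_D at τ_opt = ln(k₂/k₁)/(k₂−k₁) gives C_{D,max}/C_{A0} = (k₁/k₂)^[k₂/(k₂−k₁)].
= (0.103/1.79)^(1.79/(1.79−0.103)) = (0.05754)^(1.061) = 0.04834.

0.0483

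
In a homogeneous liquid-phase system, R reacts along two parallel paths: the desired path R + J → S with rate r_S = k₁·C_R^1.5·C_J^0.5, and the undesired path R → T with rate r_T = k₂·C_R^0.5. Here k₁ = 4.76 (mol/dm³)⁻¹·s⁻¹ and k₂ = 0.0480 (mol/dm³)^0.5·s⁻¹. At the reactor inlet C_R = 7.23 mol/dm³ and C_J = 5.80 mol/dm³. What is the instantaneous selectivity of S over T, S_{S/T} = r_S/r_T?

1727

S_{S/T} = r_S/r_T = (k₁·C_R^1.5·C_J^0.5)/(k₂·C_R^0.5) = (k₁/k₂)·C_R·C_J^0.5.
= (4.76×7.230^1.5×5.800^0.5) / (0.0480×7.230^0.5) = 222.9/0.1291 = 1727.
Since the desired path is higher order in R, keeping C_R high (PFR or concentrated feed) favours S.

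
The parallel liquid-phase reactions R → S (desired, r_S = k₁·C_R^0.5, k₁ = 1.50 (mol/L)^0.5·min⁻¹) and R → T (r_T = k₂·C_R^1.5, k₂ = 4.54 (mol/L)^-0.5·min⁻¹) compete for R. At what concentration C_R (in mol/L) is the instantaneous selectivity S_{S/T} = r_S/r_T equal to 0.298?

S_{S/T} = (k₁/k₂)·C_R⁻¹ ⇒ C_R = (S·k₂/k₁)^(-1).
= (0.298×4.54/1.50)^(-1) = (0.9019)^(-1) = 1.11 mol/L.

1.11 mol/L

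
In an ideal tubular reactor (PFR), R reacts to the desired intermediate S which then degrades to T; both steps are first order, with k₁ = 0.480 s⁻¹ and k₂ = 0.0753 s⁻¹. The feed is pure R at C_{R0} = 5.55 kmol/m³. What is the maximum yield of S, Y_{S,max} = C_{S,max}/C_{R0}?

0.708

For a first-order series the maximum intermediate yield is C_{S,max}/C_{R0} = (k₁/k₂)^[k₂/(k₂−k₁)].
= (0.480/0.0753)^(0.0753/(0.0753−0.480)) = (6.375)^(-0.1861) = 0.7085.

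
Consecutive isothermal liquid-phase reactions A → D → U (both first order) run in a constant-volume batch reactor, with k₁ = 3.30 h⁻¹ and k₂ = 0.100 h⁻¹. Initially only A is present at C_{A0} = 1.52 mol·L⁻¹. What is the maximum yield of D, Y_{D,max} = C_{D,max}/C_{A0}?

For a first-order series the maximum intermediate yield is C_{D,max}/C_{A0} = (k₁/k₂)^[k₂/(k₂−k₁)].
= (3.30/0.100)^(0.100/(0.100−3.30)) = (33.00)^(-0.03125) = 0.8965.

0.896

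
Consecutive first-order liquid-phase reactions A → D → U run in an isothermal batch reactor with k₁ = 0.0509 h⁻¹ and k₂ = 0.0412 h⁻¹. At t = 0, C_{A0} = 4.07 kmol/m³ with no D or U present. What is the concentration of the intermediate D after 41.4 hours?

The intermediate concentration in a first-order A→B→C sequence is C_D = k₁C_{A0}(e^(−k₁t) − e^(−k₂t))/(k₂−k₁).
e^(−k₁t) = e^(−0.0509×41.4) = e^(−2.107) = 0.1216; e^(−k₂t) = e^(−1.706) = 0.1816.
C_D = 0.0509×4.07/(0.0412−0.0509) × (0.1216−0.1816) = (-21.36)×(-0.06008) = 1.283 kmol/m³.

1.28 kmol/m³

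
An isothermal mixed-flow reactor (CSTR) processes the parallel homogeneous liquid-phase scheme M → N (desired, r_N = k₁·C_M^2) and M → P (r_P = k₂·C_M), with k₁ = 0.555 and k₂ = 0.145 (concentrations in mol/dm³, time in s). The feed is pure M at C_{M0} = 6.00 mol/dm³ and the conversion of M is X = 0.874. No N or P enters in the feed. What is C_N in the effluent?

Exit C_M = C_{M0}(1−X) = 6.00×0.126 = 0.7560 mol/dm³.
In a CSTR the entire volume is at exit conditions, so r_N = 0.555×0.7560^2 = 0.3172 and r_P = 0.145×0.7560 = 0.1096.
Fraction of consumed M going to N: r_N/(r_N+r_P) = 0.7432.
C_N = 0.7432·C_{M0}·X = 0.7432×6.00×0.874 = 3.90 mol/dm³.

3.90 mol/dm³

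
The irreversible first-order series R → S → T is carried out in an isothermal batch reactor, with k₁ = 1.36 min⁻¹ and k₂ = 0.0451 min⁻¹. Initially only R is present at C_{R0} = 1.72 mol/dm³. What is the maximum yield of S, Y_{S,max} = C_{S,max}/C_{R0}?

At the optimum, C_{S,max}/C_{R0} = (k₁/k₂)^[k₂/(k₂−k₁)].
= (1.36/0.0451)^(0.0451/(0.0451−1.36)) = (30.16)^(-0.03430) = 0.8897.

0.890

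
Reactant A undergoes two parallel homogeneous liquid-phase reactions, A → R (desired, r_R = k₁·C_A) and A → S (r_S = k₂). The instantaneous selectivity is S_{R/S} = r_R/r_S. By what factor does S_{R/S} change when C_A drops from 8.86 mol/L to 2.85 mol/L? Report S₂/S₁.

0.322

S_{R/S} = (k₁/k₂)·C_A, so S₂/S₁ = (C_{A,2}/C_{A,1}).
= 2.85/8.86 = 0.322.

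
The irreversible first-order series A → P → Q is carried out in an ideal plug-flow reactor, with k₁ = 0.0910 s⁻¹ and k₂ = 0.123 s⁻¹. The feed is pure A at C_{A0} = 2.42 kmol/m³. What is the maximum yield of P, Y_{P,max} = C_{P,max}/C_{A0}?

0.314

For a first-order series the maximum intermediate yield is C_{P,max}/C_{A0} = (k₁/k₂)^[k₂/(k₂−k₁)].
= (0.0910/0.123)^(0.123/(0.123−0.0910)) = (0.7398)^(3.844) = 0.3140.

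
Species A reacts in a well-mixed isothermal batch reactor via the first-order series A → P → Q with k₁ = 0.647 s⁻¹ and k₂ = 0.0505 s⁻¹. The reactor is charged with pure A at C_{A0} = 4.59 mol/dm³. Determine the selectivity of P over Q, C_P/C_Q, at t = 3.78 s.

7.22

The intermediate concentration in a first-order A→B→C sequence is C_P = k₁C_{A0}(e^(−k₁t) − e^(−k₂t))/(k₂−k₁).
e^(−k₁t) = e^(−0.647×3.78) = e^(−2.446) = 0.08667; e^(−k₂t) = e^(−0.1909) = 0.8262.
C_P = 0.647×4.59/(0.0505−0.647) × (0.08667−0.8262) = (-4.979)×(-0.7396) = 3.682 mol/dm³.
C_A = C_{A0}e^(−k₁t) = 0.3978 mol/dm³, so C_Q = C_{A0}−C_A−C_P = 0.5102 mol/dm³; C_P/C_Q = 7.22.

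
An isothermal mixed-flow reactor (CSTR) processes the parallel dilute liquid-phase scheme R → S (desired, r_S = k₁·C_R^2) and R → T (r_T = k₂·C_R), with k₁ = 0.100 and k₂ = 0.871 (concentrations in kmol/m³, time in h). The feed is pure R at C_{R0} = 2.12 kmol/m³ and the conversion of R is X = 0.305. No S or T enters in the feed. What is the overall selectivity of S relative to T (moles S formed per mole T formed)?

Exit C_R = C_{R0}(1−X) = 2.12×0.695 = 1.473 kmol/m³.
In a CSTR the entire volume is at exit conditions, so r_S = 0.100×1.473^2 = 0.2171 and r_T = 0.871×1.473 = 1.283.
Overall selectivity = C_S/C_T = r_Sτ/(r_Tτ) = r_S/r_T = 0.169.

0.169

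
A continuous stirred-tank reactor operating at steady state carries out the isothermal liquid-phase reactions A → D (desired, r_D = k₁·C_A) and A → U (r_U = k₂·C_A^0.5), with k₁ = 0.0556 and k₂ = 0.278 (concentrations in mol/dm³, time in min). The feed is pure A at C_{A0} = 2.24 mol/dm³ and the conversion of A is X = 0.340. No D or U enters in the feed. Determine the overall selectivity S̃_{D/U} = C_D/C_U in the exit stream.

0.243

Exit C_A = C_{A0}(1−X) = 2.24×0.660 = 1.478 mol/dm³.
In a CSTR the entire volume is at exit conditions, so r_D = 0.0556×1.478 = 0.08220 and r_U = 0.278×1.478^0.5 = 0.3380.
Overall selectivity = C_D/C_U = r_Dτ/(r_Uτ) = r_D/r_U = 0.243.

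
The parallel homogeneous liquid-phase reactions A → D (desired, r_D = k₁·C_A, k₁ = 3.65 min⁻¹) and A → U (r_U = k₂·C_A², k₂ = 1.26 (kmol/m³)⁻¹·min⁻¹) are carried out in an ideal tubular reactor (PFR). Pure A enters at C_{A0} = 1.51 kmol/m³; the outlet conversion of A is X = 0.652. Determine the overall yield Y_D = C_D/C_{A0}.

C_A = C_{A0}(1−X) = 0.5255 kmol/m³.
Along a PFR/batch, dC_D/dC_A = −r_D/(r_D+r_U) = −k₁/(k₁+k₂·C_A).
Integrating from C_{A0} to C_A: C_D = (3.65/1.26)·ln[(3.65+1.26·1.51)/(3.65+1.26·0.525)] = 2.897·ln(5.553/4.312) = 0.7324 kmol/m³.
Y_D = C_D/C_{A0} = 0.7324/1.51 = 0.485.

0.485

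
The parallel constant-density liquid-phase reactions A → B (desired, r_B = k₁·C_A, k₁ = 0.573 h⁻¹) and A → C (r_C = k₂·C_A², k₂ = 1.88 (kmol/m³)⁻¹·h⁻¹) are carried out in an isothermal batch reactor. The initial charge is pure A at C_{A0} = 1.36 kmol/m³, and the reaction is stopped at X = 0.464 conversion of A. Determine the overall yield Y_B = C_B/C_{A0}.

C_A = C_{A0}(1−X) = 0.7290 kmol/m³.
Along a PFR/batch, dC_B/dC_A = −r_B/(r_B+r_C) = −k₁/(k₁+k₂·C_A).
Integrating from C_{A0} to C_A: C_B = (0.573/1.88)·ln[(0.573+1.88·1.36)/(0.573+1.88·0.729)] = 0.3048·ln(3.130/1.943) = 0.1452 kmol/m³.
Y_B = C_B/C_{A0} = 0.1452/1.36 = 0.107.

0.107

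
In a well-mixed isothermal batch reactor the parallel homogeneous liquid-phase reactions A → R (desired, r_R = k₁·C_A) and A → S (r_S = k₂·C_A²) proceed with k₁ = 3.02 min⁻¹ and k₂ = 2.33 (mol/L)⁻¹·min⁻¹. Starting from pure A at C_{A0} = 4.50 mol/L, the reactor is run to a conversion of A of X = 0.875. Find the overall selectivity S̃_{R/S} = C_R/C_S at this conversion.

C_A = C_{A0}(1−X) = 0.5625 mol/L.
Along a PFR/batch, dC_R/dC_A = −r_R/(r_R+r_S) = −k₁/(k₁+k₂·C_A).
Integrating from C_{A0} to C_A: C_R = (3.02/2.33)·ln[(3.02+2.33·4.50)/(3.02+2.33·0.562)] = 1.296·ln(13.50/4.331) = 1.474 mol/L.
C_S = (C_{A0}−C_A)−C_R = 2.463 mol/L; S̃_{R/S} = 1.474/2.463 = 0.598.

0.598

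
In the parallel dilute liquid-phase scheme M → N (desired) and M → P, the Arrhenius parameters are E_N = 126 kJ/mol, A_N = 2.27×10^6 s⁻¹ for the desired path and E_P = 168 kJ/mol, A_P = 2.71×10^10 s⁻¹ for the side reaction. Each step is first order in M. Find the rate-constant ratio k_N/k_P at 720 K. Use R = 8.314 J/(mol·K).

0.0934

With equal orders, S_{N/P} = k_N/k_P = (A_N/A_P)·exp[(E_P−E_N)/(RT)].
(E_P−E_N)/(RT) = (168−126)×10³/(8.314×720) = 42000/5986 = 7.016.
k_N/k_P = (2.27×10^6/2.71×10^10)·exp(7.016) = 8.376×10^-5 × 1115 = 0.0934.
Since E_N < E_P, lowering the temperature improves selectivity toward N.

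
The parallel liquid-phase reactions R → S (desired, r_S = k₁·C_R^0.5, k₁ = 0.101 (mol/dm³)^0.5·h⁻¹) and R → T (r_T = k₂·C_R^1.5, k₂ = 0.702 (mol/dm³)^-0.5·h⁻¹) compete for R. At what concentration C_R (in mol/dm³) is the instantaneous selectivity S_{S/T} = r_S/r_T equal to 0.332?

0.433 mol/dm³

S_{S/T} = (k₁/k₂)·C_R⁻¹ ⇒ C_R = (S·k₂/k₁)^(-1).
= (0.332×0.702/0.101)^(-1) = (2.308)^(-1) = 0.433 mol/dm³.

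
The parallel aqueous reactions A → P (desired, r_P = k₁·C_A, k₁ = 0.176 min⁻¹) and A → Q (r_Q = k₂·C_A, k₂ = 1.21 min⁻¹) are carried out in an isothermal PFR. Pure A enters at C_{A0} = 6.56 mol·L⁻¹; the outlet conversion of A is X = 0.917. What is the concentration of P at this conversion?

0.764 mol·L⁻¹

C_A = C_{A0}(1−X) = 0.5445 mol·L⁻¹.
Both paths are first order in A, so the instantaneous fraction to P is constant: dC_P/d(−C_A) = k₁/(k₁+k₂) = 0.1270.
C_P = 0.1270·(C_{A0}−C_A) = 0.1270×6.016 = 0.764 mol·L⁻¹.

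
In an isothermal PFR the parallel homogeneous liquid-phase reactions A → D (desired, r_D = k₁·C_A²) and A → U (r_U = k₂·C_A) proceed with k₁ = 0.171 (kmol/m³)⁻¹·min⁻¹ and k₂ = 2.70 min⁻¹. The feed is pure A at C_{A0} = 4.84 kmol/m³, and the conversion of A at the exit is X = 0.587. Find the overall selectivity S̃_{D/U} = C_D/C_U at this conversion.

0.214

C_A = C_{A0}(1−X) = 1.999 kmol/m³.
Along a PFR/batch, dC_U/dC_A = −r_U/(r_D+r_U) = −k₂/(k₂+k₁·C_A).
Integrating from C_{A0} to C_A: C_U = (2.70/0.171)·ln[(2.70+0.171·4.84)/(2.70+0.171·2.00)] = 15.79·ln(3.528/3.042) = 2.340 kmol/m³.
Then C_D = (C_{A0}−C_A) − C_U = 2.841 − 2.340 = 0.5015 kmol/m³.
S̃_{D/U} = C_D/C_U = 0.5015/2.340 = 0.214.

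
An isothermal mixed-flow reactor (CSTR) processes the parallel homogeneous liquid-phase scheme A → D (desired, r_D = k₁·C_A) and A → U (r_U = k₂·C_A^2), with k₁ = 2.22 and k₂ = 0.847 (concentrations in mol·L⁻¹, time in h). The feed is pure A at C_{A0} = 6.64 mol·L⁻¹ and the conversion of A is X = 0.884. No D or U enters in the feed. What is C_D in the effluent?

4.54 mol·L⁻¹

Exit C_A = C_{A0}(1−X) = 6.64×0.116 = 0.7702 mol·L⁻¹.
In a CSTR the entire volume is at exit conditions, so r_D = 2.22×0.7702 = 1.710 and r_U = 0.847×0.7702^2 = 0.5025.
Fraction of consumed A going to D: r_D/(r_D+r_U) = 0.7729.
C_D = 0.7729·C_{A0}·X = 0.7729×6.64×0.884 = 4.54 mol·L⁻¹.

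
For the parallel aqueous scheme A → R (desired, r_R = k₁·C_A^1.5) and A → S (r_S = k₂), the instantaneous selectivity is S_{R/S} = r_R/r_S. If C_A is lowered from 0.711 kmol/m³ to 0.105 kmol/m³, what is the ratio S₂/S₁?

0.0568

S_{R/S} = (k₁/k₂)·C_A^1.5, so S₂/S₁ = (C_{A,2}/C_{A,1})^1.5.
= (0.105/0.711)^1.5 = (0.1477)^1.5 = 0.0568.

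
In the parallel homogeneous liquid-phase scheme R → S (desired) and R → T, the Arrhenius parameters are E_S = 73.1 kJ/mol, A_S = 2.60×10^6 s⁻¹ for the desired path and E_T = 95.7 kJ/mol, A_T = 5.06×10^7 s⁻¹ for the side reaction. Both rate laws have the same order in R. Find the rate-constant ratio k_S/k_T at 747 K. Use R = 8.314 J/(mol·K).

Since both paths have the same order in R, the concentration cancels and S_{S/T} = k_S/k_T = (A_S/A_T)·exp[(E_T−E_S)/(RT)].
(E_T−E_S)/(RT) = (95.7−73.1)×10³/(8.314×747) = 22600/6211 = 3.639.
k_S/k_T = (2.60×10^6/5.06×10^7)·exp(3.639) = 0.05138 × 38.05 = 1.96.
Since E_S < E_T, lowering the temperature improves selectivity toward S.

1.96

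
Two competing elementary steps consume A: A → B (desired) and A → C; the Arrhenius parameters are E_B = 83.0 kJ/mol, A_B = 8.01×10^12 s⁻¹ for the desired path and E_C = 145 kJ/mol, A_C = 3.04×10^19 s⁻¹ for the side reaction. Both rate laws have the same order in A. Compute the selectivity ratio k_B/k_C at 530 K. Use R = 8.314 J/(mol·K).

k_B/k_C = (A_B/A_C)·exp[−(E_B−E_C)/(RT)] = (A_B/A_C)·exp[(E_C−E_B)/(RT)].
(E_C−E_B)/(RT) = (145−83.0)×10³/(8.314×530) = 62000/4406 = 14.07.
k_B/k_C = (8.01×10^12/3.04×10^19)·exp(14.07) = 2.635×10^-7 × 1.290×10^6 = 0.340.

0.340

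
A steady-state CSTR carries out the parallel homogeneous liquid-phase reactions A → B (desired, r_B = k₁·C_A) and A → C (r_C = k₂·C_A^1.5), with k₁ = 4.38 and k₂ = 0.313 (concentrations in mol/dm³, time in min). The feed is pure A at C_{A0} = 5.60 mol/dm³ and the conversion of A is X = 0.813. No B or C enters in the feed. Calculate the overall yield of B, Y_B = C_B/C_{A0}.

Exit C_A = C_{A0}(1−X) = 5.60×0.187 = 1.047 mol/dm³.
Rates in a CSTR are evaluated at the outlet concentration: r_B = 4.38×1.047 = 4.587, r_C = 0.313×1.047^1.5 = 0.3354.
Fraction of consumed A going to B: r_B/(r_B+r_C) = 0.9319.
C_B = 0.9319·C_{A0}·X = 0.9319×5.60×0.813 = 4.24 mol/dm³; Y_B = C_B/C_{A0} = 0.758.

0.758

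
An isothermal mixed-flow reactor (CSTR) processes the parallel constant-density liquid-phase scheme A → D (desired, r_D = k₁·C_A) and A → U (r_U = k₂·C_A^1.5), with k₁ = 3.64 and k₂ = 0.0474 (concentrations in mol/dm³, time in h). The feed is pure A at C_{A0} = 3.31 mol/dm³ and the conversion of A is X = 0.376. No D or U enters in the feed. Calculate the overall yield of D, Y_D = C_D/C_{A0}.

Exit C_A = C_{A0}(1−X) = 3.31×0.624 = 2.065 mol/dm³.
Rates in a CSTR are evaluated at the outlet concentration: r_D = 3.64×2.065 = 7.518, r_U = 0.0474×2.065^1.5 = 0.1407.
Fraction of consumed A going to D: r_D/(r_D+r_U) = 0.9816.
C_D = 0.9816·C_{A0}·X = 0.9816×3.31×0.376 = 1.22 mol/dm³; Y_D = C_D/C_{A0} = 0.369.

0.369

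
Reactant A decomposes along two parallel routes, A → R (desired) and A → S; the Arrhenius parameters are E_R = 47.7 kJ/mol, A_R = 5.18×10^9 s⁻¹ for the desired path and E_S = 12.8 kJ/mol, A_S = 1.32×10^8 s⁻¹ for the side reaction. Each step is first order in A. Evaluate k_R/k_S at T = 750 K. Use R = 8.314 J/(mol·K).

With equal orders, S_{R/S} = k_R/k_S = (A_R/A_S)·exp[(E_S−E_R)/(RT)].
(E_S−E_R)/(RT) = (12.8−47.7)×10³/(8.314×750) = -34900/6236 = -5.597.
k_R/k_S = (5.18×10^9/1.32×10^8)·exp(-5.597) = 39.24 × 0.003709 = 0.146.

0.146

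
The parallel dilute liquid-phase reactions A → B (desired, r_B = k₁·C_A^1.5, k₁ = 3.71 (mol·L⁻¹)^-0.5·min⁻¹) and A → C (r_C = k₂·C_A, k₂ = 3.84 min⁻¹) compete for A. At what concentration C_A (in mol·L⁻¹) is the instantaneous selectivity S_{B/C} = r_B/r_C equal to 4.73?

S_{B/C} = (k₁/k₂)·C_A^0.5 ⇒ C_A = (S·k₂/k₁)^(2).
= (4.73×3.84/3.71)^(2) = (4.896)^(2) = 24.0 mol·L⁻¹.

24.0 mol·L⁻¹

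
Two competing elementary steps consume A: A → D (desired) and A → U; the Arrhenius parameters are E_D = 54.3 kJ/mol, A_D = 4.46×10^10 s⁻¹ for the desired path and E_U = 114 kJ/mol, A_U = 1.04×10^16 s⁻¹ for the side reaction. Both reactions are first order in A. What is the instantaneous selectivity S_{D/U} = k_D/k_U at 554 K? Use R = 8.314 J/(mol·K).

k_D/k_U = (A_D/A_U)·exp[−(E_D−E_U)/(RT)] = (A_D/A_U)·exp[(E_U−E_D)/(RT)].
(E_U−E_D)/(RT) = (114−54.3)×10³/(8.314×554) = 59700/4606 = 12.96.
k_D/k_U = (4.46×10^10/1.04×10^16)·exp(12.96) = 4.288×10^-6 × 4.257×10^5 = 1.83.

1.83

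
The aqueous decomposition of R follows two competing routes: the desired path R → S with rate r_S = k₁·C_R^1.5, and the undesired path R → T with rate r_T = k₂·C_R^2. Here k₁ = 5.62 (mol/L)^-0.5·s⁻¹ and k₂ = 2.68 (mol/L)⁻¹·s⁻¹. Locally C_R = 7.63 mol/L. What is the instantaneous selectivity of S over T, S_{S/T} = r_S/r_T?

0.759

S_{S/T} = r_S/r_T = (k₁·C_R^1.5)/(k₂·C_R^2) = (k₁/k₂)·C_R^-0.5.
= (5.62×7.630^1.5) / (2.68×7.630^2) = 118.4/156.0 = 0.759.
The undesired path is higher order in R, so low C_R (CSTR or dilute feed) favours S.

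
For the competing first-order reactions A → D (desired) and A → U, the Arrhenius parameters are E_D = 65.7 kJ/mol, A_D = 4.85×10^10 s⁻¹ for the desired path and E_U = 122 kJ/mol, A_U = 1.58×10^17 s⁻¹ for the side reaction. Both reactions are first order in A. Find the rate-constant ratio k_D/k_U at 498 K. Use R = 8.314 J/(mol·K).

k_D/k_U = (A_D/A_U)·exp[−(E_D−E_U)/(RT)] = (A_D/A_U)·exp[(E_U−E_D)/(RT)].
(E_U−E_D)/(RT) = (122−65.7)×10³/(8.314×498) = 56300/4140 = 13.60.
k_D/k_U = (4.85×10^10/1.58×10^17)·exp(13.60) = 3.070×10^-7 × 8.044×10^5 = 0.247.
Since E_D < E_U, lowering the temperature improves selectivity toward D.

0.247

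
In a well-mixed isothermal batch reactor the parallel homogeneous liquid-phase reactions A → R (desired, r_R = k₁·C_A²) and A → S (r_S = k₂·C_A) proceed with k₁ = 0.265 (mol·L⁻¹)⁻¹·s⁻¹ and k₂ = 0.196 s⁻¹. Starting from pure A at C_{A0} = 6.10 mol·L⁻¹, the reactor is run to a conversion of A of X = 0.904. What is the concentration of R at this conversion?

4.30 mol·L⁻¹

C_A = C_{A0}(1−X) = 0.5856 mol·L⁻¹.
Along a PFR/batch, dC_S/dC_A = −r_S/(r_R+r_S) = −k₂/(k₂+k₁·C_A).
Integrating from C_{A0} to C_A: C_S = (0.196/0.265)·ln[(0.196+0.265·6.10)/(0.196+0.265·0.586)] = 0.7396·ln(1.812/0.3512) = 1.214 mol·L⁻¹.
Then C_R = (C_{A0}−C_A) − C_S = 5.514 − 1.214 = 4.301 mol·L⁻¹.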